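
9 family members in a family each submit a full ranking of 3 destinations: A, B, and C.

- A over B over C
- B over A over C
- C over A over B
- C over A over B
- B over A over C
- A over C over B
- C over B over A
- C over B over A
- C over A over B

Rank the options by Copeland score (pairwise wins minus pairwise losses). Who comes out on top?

Pairwise results:
  A vs B: A wins 5–4.
  A vs C: C wins 5–4.
  B vs C: C wins 6–3.
Copeland scores (wins − losses):
  A: 1 − 1 = 0
  B: 0 − 2 = -2
  C: 2 − 0 = 2
C has the best Copeland score.

C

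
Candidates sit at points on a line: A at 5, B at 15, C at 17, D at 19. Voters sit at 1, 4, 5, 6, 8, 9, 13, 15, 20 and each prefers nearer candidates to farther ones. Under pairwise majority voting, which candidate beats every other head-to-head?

With single-peaked preferences on a line, the Condorcet winner is the candidate closest to the median voter.
The median voter (position 8) is closest to A at 5.
Check: A vs D — voters closer to A: 6 of 9.

A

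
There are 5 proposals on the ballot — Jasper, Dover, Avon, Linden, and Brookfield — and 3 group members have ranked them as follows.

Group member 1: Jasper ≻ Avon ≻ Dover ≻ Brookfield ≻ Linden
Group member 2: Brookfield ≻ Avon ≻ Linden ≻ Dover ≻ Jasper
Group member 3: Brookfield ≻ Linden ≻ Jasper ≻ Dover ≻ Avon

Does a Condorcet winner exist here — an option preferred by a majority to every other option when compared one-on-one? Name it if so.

Head-to-head results (3 voters total):
Jasper vs Dover: Jasper wins 2–1.
Jasper vs Avon: Jasper wins 2–1.
Jasper vs Linden: Linden wins 2–1.
Jasper vs Brookfield: Brookfield wins 2–1.
Dover vs Avon: Avon wins 2–1.
Dover vs Linden: Linden wins 2–1.
Dover vs Brookfield: Brookfield wins 2–1.
Avon vs Linden: Avon wins 2–1.
Avon vs Brookfield: Brookfield wins 2–1.
Linden vs Brookfield: Brookfield wins 3–0.
Brookfield beats each rival — Jasper (2–1), Dover (2–1), Avon (2–1), Linden (3–0) — so Brookfield is the Condorcet winner.

Brookfield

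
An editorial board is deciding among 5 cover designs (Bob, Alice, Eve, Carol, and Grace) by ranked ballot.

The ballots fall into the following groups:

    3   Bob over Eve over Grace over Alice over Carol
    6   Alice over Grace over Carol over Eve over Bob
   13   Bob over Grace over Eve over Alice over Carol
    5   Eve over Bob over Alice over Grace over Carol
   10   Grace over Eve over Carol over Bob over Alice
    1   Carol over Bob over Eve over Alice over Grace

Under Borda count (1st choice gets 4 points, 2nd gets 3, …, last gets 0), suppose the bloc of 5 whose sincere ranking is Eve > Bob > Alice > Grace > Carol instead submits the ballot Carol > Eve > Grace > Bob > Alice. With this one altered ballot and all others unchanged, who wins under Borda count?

Grace

Borda totals with the altered ballot: Bob 82, Alice 41, Eve 88, Carol 56, Grace 113.
The winner is unchanged: still Grace.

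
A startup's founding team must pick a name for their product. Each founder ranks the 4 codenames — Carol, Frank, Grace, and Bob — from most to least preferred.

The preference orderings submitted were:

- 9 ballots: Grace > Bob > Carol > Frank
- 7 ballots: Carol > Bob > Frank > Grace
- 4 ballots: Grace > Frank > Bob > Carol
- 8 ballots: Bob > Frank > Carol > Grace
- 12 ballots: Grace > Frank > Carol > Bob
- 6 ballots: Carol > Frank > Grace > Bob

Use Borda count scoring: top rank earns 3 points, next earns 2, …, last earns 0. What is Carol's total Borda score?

68

Borda scores:
  Carol: 9·1 + 7·3 + 4·0 + 8·1 + 12·1 + 6·3 = 68
  Frank: 9·0 + 7·1 + 4·2 + 8·2 + 12·2 + 6·2 = 67
  Grace: 9·3 + 7·0 + 4·3 + 8·0 + 12·3 + 6·1 = 81
  Bob: 9·2 + 7·2 + 4·1 + 8·3 + 12·0 + 6·0 = 60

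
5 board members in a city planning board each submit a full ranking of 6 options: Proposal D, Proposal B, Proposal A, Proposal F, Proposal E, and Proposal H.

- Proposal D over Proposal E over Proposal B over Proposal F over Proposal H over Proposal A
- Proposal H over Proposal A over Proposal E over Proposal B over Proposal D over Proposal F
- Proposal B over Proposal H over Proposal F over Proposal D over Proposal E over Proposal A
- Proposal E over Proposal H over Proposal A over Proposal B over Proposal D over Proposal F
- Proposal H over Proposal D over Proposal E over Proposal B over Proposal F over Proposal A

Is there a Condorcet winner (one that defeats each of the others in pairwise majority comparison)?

Yes

Head-to-head results (5 voters total):
Proposal D vs Proposal B: Proposal B wins 3–2.
Proposal D vs Proposal A: Proposal D wins 3–2.
Proposal D vs Proposal F: Proposal D wins 4–1.
Proposal D vs Proposal E: Proposal D wins 3–2.
Proposal D vs Proposal H: Proposal H wins 4–1.
Proposal B vs Proposal A: Proposal B wins 3–2.
Proposal B vs Proposal F: Proposal B wins 5–0.
Proposal B vs Proposal E: Proposal E wins 4–1.
Proposal B vs Proposal H: Proposal H wins 3–2.
Proposal A vs Proposal F: Proposal F wins 3–2.
Proposal A vs Proposal E: Proposal E wins 4–1.
Proposal A vs Proposal H: Proposal H wins 5–0.
Proposal F vs Proposal E: Proposal E wins 4–1.
Proposal F vs Proposal H: Proposal H wins 4–1.
Proposal E vs Proposal H: Proposal H wins 3–2.
Proposal H beats each rival — Proposal D (4–1), Proposal B (3–2), Proposal A (5–0), Proposal F (4–1), Proposal E (3–2) — so Proposal H is the Condorcet winner.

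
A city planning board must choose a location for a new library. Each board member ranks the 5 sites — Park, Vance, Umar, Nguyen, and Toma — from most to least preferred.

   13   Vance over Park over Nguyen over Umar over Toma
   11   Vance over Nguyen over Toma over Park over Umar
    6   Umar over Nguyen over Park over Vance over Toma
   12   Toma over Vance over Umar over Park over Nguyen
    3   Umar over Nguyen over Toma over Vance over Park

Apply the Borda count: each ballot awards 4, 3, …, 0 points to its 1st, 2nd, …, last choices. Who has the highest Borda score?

Borda scores:
  Park: 13·3 + 11·1 + 6·2 + 12·1 + 3·0 = 74
  Vance: 13·4 + 11·4 + 6·1 + 12·3 + 3·1 = 141
  Umar: 13·1 + 11·0 + 6·4 + 12·2 + 3·4 = 73
  Nguyen: 13·2 + 11·3 + 6·3 + 12·0 + 3·3 = 86
  Toma: 13·0 + 11·2 + 6·0 + 12·4 + 3·2 = 76
Vance has the highest total.

Vance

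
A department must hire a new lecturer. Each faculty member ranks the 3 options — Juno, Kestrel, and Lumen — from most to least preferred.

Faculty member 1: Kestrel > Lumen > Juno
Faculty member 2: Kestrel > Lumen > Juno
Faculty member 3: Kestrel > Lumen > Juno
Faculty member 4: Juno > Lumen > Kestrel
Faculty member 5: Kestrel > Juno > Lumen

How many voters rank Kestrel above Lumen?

Ballots ranking Kestrel above Lumen: 4.
Ballots ranking Lumen above Kestrel: 1.
So 4 of 5 voters prefer Kestrel to Lumen.

4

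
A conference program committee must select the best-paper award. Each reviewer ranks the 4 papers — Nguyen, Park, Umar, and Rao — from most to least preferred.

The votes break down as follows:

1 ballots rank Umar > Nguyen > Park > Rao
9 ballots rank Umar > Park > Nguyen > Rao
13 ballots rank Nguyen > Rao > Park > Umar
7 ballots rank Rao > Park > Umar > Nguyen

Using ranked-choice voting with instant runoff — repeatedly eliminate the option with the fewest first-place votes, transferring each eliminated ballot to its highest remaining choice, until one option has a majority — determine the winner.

Round 1: Nguyen 13, Umar 10, Rao 7, Park 0. Park has the fewest and is eliminated.
Round 2: Nguyen 13, Umar 10, Rao 7. Rao has the fewest and is eliminated.
Round 3: Umar 17, Nguyen 13. Umar has a majority.

Umar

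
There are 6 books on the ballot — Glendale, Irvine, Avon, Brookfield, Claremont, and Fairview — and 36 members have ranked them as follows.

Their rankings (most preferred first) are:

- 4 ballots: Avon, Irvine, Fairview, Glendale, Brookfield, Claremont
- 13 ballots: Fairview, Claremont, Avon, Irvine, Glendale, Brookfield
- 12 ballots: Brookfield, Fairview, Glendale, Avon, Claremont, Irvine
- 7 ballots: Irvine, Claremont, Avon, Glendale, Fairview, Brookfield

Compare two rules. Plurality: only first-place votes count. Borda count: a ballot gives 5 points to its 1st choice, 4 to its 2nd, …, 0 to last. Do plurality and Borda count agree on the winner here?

Yes

Plurality first-place counts: Glendale 0, Irvine 7, Avon 4, Brookfield 12, Claremont 0, Fairview 13 → Fairview.
Borda totals: Glendale 71, Irvine 77, Avon 104, Brookfield 64, Claremont 92, Fairview 132 → Fairview.
The two rules agree on Fairview.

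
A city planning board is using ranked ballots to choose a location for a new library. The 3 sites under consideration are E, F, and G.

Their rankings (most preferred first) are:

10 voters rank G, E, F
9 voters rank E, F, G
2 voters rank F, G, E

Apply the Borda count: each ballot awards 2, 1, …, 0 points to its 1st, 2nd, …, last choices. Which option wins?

Borda scores:
  E: 10·1 + 9·2 + 2·0 = 28
  F: 10·0 + 9·1 + 2·2 = 13
  G: 10·2 + 9·0 + 2·1 = 22
E has the highest total.

E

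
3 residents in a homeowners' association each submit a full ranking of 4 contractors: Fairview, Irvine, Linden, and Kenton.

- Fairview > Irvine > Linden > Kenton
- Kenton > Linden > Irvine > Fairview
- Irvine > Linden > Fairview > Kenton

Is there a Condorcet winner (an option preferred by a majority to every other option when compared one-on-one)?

Head-to-head results (3 voters total):
Fairview vs Irvine: Irvine wins 2–1.
Fairview vs Linden: Linden wins 2–1.
Fairview vs Kenton: Fairview wins 2–1.
Irvine vs Linden: Irvine wins 2–1.
Irvine vs Kenton: Irvine wins 2–1.
Linden vs Kenton: Linden wins 2–1.
Irvine beats each rival — Fairview (2–1), Linden (2–1), Kenton (2–1) — so Irvine is the Condorcet winner.

Yes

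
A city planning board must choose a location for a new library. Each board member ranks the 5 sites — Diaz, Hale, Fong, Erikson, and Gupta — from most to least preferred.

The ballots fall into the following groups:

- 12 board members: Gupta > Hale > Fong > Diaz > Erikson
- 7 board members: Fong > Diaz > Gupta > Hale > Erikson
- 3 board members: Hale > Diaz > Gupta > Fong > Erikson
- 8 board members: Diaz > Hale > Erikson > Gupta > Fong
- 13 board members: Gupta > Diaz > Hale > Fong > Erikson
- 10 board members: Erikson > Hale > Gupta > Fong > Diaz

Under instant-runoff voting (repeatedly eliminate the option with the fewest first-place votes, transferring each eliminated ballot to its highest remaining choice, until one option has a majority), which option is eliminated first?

Round 1: Gupta 25, Erikson 10, Diaz 8, Fong 7, Hale 3. Hale has the fewest and is eliminated.
Round 2: Gupta 25, Diaz 11, Erikson 10, Fong 7. Fong has the fewest and is eliminated.
Round 3: Gupta 25, Diaz 18, Erikson 10. Erikson has the fewest and is eliminated.
Round 4: Gupta 35, Diaz 18. Gupta has a majority.

Hale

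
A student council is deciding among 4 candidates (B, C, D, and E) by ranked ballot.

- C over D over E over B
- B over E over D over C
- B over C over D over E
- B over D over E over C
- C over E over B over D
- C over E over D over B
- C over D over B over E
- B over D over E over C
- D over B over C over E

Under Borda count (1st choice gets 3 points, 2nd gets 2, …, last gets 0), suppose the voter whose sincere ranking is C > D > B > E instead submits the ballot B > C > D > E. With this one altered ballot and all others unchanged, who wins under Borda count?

B

Borda totals with the altered ballot: B 18, C 14, D 13, E 9.
The winner is unchanged: still B.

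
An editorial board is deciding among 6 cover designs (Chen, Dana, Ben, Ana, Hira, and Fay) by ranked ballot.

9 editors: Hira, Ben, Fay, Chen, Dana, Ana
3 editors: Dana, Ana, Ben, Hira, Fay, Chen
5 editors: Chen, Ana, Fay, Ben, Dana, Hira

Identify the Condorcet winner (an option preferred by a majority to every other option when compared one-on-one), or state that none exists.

Head-to-head results (17 voters total):
Chen vs Dana: Chen wins 14–3.
Chen vs Ben: Ben wins 12–5.
Chen vs Ana: Chen wins 14–3.
Chen vs Hira: Hira wins 12–5.
Chen vs Fay: Fay wins 12–5.
Dana vs Ben: Ben wins 14–3.
Dana vs Ana: Dana wins 12–5.
Dana vs Hira: Hira wins 9–8.
Dana vs Fay: Fay wins 14–3.
Ben vs Ana: Ben wins 9–8.
Ben vs Hira: Hira wins 9–8.
Ben vs Fay: Ben wins 12–5.
Ana vs Hira: Hira wins 9–8.
Ana vs Fay: Fay wins 9–8.
Hira vs Fay: Hira wins 12–5.
Hira beats each rival — Chen (12–5), Dana (9–8), Ben (9–8), Ana (9–8), Fay (12–5) — so Hira is the Condorcet winner.

Hira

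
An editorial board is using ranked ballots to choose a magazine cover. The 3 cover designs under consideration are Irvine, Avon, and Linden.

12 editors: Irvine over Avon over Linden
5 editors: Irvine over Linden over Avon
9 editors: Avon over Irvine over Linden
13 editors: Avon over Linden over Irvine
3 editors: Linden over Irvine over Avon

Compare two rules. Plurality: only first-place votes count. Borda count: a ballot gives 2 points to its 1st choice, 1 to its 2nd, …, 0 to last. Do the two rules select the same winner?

Plurality first-place counts: Irvine 17, Avon 22, Linden 3 → Avon.
Borda totals: Irvine 46, Avon 56, Linden 24 → Avon.
The two rules agree on Avon.

Yes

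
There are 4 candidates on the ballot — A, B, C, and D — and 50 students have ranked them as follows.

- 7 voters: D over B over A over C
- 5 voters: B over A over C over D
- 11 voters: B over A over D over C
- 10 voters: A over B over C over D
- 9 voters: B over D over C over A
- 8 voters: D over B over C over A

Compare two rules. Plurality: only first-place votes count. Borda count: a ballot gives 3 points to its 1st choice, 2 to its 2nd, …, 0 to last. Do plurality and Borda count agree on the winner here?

Plurality first-place counts: A 10, B 25, C 0, D 15 → B.
Borda totals: A 69, B 125, C 32, D 74 → B.
The two rules agree on B.

Yes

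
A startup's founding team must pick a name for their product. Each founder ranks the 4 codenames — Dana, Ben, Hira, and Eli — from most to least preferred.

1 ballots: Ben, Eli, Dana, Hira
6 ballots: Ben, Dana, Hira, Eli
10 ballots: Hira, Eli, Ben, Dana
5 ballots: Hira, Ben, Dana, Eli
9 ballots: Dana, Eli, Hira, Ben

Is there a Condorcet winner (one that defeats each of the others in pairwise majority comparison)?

Head-to-head results (31 voters total):
Dana vs Ben: Ben wins 22–9.
Dana vs Hira: Dana wins 16–15.
Dana vs Eli: Dana wins 20–11.
Ben vs Hira: Hira wins 24–7.
Ben vs Eli: Eli wins 19–12.
Hira vs Eli: Hira wins 21–10.
No candidate beats all others: Dana beats Hira beats Ben beats Dana, a majority cycle.

No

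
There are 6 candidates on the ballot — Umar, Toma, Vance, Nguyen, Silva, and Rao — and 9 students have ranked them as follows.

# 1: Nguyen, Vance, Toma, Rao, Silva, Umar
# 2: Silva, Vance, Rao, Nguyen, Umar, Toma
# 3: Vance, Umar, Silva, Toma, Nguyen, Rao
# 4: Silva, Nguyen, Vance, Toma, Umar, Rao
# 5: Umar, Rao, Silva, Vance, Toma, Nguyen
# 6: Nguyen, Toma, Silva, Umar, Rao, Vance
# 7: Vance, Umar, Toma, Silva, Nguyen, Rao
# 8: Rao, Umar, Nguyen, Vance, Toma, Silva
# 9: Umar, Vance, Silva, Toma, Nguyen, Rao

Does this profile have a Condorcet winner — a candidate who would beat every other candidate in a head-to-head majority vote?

Head-to-head results (9 voters total):
Umar vs Toma: Umar wins 6–3.
Umar vs Vance: Vance wins 5–4.
Umar vs Nguyen: Umar wins 5–4.
Umar vs Silva: Umar wins 5–4.
Umar vs Rao: Umar wins 6–3.
Toma vs Vance: Vance wins 8–1.
Toma vs Nguyen: Nguyen wins 5–4.
Toma vs Silva: Silva wins 5–4.
Toma vs Rao: Toma wins 6–3.
Vance vs Nguyen: Vance wins 5–4.
Vance vs Silva: Vance wins 5–4.
Vance vs Rao: Vance wins 6–3.
Nguyen vs Silva: Silva wins 6–3.
Nguyen vs Rao: Nguyen wins 6–3.
Silva vs Rao: Silva wins 6–3.
Vance beats each rival — Umar (5–4), Toma (8–1), Nguyen (5–4), Silva (5–4), Rao (6–3) — so Vance is the Condorcet winner.

Yes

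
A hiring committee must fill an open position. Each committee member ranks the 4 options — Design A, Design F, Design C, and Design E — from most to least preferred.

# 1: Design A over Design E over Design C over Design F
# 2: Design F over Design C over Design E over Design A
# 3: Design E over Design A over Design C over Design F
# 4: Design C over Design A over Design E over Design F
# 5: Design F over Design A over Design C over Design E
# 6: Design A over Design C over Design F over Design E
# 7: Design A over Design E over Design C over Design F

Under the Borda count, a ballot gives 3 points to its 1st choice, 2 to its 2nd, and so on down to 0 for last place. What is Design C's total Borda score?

11

Borda scores:
  Design A: 3 + 0 + 2 + 2 + 2 + 3 + 3 = 15
  Design F: 0 + 3 + 0 + 0 + 3 + 1 + 0 = 7
  Design C: 1 + 2 + 1 + 3 + 1 + 2 + 1 = 11
  Design E: 2 + 1 + 3 + 1 + 0 + 0 + 2 = 9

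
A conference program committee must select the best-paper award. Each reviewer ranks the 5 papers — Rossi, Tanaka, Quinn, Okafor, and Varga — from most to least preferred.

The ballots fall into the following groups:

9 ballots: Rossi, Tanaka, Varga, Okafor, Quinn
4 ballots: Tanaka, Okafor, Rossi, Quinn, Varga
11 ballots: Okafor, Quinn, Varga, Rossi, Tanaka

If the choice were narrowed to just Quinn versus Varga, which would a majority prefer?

Quinn

Ballots ranking Quinn above Varga: 4+11 = 15.
Ballots ranking Varga above Quinn: 9.
Quinn wins the head-to-head, 15–9.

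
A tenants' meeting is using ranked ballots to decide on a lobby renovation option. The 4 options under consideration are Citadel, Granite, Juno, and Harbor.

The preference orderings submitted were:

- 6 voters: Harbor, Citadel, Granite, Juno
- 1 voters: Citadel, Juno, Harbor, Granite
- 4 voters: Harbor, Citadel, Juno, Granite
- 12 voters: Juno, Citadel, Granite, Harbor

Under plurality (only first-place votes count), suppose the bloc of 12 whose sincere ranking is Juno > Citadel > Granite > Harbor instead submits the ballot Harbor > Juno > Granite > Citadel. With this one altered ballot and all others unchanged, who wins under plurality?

Harbor

First-place totals with the altered ballot: Citadel 1, Granite 0, Juno 0, Harbor 22.
The switch changes the winner from Juno to Harbor.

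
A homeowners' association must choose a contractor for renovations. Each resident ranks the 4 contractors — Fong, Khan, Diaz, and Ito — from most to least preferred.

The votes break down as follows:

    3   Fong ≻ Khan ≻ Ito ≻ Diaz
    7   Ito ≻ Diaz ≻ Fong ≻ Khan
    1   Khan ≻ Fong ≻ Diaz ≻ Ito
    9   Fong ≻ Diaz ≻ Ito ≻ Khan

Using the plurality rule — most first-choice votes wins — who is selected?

First-place vote totals:
  Fong: 12
  Khan: 1
  Diaz: 0
  Ito: 7
Fong has the most first-place votes.

Fong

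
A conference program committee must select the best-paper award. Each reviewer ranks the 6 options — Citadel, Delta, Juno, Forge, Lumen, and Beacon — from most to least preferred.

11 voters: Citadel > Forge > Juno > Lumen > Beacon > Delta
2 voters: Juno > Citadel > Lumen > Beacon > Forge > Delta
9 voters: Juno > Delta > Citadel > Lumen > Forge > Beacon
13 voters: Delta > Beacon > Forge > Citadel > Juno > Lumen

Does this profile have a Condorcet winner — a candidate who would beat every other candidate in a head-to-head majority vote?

No

Head-to-head results (35 voters total):
Citadel vs Delta: Delta wins 22–13.
Citadel vs Juno: Citadel wins 24–11.
Citadel vs Forge: Citadel wins 22–13.
Citadel vs Lumen: Citadel wins 35–0.
Citadel vs Beacon: Citadel wins 22–13.
Delta vs Juno: Juno wins 22–13.
Delta vs Forge: Delta wins 22–13.
Delta vs Lumen: Delta wins 22–13.
Delta vs Beacon: Delta wins 22–13.
Juno vs Forge: Forge wins 24–11.
Juno vs Lumen: Juno wins 35–0.
Juno vs Beacon: Juno wins 22–13.
Forge vs Lumen: Forge wins 24–11.
Forge vs Beacon: Forge wins 20–15.
Lumen vs Beacon: Lumen wins 22–13.
No candidate beats all others: Citadel beats Juno beats Delta beats Citadel, a majority cycle.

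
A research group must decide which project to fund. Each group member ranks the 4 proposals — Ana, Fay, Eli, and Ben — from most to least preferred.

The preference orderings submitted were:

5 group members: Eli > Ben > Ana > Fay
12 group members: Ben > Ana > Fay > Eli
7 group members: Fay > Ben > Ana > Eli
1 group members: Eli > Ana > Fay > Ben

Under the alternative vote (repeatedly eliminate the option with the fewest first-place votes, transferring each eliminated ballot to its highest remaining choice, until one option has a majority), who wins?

Round 1: Ben 12, Fay 7, Eli 6, Ana 0. Ana has the fewest and is eliminated.
Round 2: Ben 12, Fay 7, Eli 6. Eli has the fewest and is eliminated.
Round 3: Ben 17, Fay 8. Ben has a majority.

Ben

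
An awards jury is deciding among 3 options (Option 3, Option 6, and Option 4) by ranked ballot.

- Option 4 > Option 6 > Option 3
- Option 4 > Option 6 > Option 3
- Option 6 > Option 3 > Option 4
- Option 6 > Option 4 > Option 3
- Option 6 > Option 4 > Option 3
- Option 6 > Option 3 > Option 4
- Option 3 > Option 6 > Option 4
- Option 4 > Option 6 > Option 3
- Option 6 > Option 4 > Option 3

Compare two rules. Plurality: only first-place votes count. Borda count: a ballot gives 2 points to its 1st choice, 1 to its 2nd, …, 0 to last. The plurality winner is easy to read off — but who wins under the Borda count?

Plurality first-place counts: Option 3 1, Option 6 5, Option 4 3 → Option 6.
Borda totals: Option 3 4, Option 6 14, Option 4 9 → Option 6.

Option 6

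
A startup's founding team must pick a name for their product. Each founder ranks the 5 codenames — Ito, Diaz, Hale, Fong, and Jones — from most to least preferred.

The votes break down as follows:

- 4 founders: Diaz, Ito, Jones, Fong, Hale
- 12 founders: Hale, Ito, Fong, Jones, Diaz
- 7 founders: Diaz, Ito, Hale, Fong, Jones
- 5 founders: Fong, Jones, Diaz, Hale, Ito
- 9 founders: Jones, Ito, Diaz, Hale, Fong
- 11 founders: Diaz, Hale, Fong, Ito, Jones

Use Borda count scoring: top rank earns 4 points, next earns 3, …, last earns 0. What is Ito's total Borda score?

107

Borda scores:
  Ito: 4·3 + 12·3 + 7·3 + 5·0 + 9·3 + 11·1 = 107
  Diaz: 4·4 + 12·0 + 7·4 + 5·2 + 9·2 + 11·4 = 116
  Hale: 4·0 + 12·4 + 7·2 + 5·1 + 9·1 + 11·3 = 109
  Fong: 4·1 + 12·2 + 7·1 + 5·4 + 9·0 + 11·2 = 77
  Jones: 4·2 + 12·1 + 7·0 + 5·3 + 9·4 + 11·0 = 71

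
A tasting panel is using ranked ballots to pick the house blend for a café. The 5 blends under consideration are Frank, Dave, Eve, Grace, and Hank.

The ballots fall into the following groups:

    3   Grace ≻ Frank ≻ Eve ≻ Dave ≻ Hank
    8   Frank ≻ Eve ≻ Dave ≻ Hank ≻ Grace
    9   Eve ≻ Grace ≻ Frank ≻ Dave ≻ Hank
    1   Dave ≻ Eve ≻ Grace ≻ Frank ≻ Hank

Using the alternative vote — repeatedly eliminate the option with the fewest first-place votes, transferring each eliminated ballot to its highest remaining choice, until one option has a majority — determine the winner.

Round 1: Eve 9, Frank 8, Grace 3, Dave 1, Hank 0. Hank has the fewest and is eliminated.
Round 2: Eve 9, Frank 8, Grace 3, Dave 1. Dave has the fewest and is eliminated.
Round 3: Eve 10, Frank 8, Grace 3. Grace has the fewest and is eliminated.
Round 4: Frank 11, Eve 10. Frank has a majority.

Frank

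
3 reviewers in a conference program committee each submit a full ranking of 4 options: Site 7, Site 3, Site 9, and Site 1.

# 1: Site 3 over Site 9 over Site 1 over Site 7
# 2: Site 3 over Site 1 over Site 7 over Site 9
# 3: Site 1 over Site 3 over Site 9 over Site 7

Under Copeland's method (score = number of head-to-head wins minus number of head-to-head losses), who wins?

Site 3

Pairwise results:
  Site 7 vs Site 3: Site 3 wins 3–0.
  Site 7 vs Site 9: Site 9 wins 2–1.
  Site 7 vs Site 1: Site 1 wins 3–0.
  Site 3 vs Site 9: Site 3 wins 3–0.
  Site 3 vs Site 1: Site 3 wins 2–1.
  Site 9 vs Site 1: Site 1 wins 2–1.
Copeland scores (wins − losses):
  Site 7: 0 − 3 = -3
  Site 3: 3 − 0 = 3
  Site 9: 1 − 2 = -1
  Site 1: 2 − 1 = 1
Site 3 has the best Copeland score.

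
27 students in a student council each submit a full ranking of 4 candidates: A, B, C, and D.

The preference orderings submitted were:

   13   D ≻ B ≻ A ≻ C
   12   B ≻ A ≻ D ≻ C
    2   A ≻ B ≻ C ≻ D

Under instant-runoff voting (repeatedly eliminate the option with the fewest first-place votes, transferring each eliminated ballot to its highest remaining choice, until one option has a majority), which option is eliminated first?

Round 1: D 13, B 12, A 2, C 0. C has the fewest and is eliminated.
Round 2: D 13, B 12, A 2. A has the fewest and is eliminated.
Round 3: B 14, D 13. B has a majority.

C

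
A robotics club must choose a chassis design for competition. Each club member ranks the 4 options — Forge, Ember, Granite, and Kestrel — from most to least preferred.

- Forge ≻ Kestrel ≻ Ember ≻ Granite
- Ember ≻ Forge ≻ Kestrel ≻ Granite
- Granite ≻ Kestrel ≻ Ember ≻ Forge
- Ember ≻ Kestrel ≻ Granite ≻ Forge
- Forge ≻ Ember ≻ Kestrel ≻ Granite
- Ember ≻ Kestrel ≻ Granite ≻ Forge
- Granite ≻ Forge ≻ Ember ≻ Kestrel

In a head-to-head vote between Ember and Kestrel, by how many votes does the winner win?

3

Ballots ranking Ember above Kestrel: 5.
Ballots ranking Kestrel above Ember: 2.
Ember wins 5–2, a margin of 3.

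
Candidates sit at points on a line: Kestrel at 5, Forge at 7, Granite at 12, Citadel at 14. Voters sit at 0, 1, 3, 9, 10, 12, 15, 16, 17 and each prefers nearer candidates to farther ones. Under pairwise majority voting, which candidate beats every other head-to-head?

With single-peaked preferences on a line, the Condorcet winner is the candidate closest to the median voter.
The median voter (position 10) is closest to Granite at 12.
Check: Granite vs Forge — voters closer to Granite: 5 of 9.

Granite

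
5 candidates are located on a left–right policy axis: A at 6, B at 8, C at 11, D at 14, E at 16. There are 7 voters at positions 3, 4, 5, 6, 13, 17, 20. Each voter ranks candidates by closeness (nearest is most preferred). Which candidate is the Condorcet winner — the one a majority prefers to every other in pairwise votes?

A

With single-peaked preferences on a line, the Condorcet winner is the candidate closest to the median voter.
The median voter (position 6) is closest to A at 6.
Check: A vs D — voters closer to A: 4 of 7.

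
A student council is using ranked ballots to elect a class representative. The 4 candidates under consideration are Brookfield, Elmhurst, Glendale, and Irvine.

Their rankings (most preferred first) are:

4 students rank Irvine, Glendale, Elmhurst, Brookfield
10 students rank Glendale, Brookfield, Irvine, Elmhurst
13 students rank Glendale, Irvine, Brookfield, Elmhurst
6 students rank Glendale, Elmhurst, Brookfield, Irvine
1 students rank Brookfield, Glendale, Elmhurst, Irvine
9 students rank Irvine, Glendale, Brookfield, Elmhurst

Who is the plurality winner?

First-place vote totals:
  Brookfield: 1
  Elmhurst: 0
  Glendale: 29
  Irvine: 13
Glendale has the most first-place votes.

Glendale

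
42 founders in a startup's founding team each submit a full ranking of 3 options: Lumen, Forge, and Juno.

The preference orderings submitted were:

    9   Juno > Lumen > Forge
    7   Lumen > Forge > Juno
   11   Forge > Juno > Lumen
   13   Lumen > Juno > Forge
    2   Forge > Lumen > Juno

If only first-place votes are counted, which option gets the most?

Lumen

First-place vote totals:
  Lumen: 20
  Forge: 13
  Juno: 9
Lumen has the most first-place votes.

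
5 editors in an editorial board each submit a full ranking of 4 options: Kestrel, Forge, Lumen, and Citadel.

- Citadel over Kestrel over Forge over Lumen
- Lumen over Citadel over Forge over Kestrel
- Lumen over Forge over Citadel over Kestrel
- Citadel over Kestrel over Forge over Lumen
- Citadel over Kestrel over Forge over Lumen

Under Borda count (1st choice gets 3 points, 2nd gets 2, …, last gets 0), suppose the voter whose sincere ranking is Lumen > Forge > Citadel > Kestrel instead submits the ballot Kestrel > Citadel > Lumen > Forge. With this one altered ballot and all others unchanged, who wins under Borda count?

Citadel

Borda totals with the altered ballot: Kestrel 9, Forge 4, Lumen 4, Citadel 13.
The winner is unchanged: still Citadel.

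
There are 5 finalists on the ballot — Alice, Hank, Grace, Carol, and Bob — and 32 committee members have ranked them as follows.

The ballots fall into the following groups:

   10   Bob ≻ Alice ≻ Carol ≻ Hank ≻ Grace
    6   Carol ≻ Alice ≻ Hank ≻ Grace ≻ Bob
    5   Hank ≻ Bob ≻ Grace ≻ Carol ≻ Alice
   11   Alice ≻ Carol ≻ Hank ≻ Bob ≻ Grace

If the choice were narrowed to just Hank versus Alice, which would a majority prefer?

Alice

Ballots ranking Hank above Alice: 5.
Ballots ranking Alice above Hank: 10+6+11 = 27.
Alice wins the head-to-head, 27–5.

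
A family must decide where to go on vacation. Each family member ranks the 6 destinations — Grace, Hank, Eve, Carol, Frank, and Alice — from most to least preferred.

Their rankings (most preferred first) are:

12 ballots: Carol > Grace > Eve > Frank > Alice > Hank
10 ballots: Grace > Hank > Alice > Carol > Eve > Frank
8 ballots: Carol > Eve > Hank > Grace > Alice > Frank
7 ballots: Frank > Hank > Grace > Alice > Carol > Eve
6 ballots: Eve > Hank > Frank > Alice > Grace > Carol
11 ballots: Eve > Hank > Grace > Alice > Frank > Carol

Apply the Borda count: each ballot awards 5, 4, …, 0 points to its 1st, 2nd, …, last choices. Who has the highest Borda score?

Borda scores:
  Grace: 12·4 + 10·5 + 8·2 + 7·3 + 6·1 + 11·3 = 174
  Hank: 12·0 + 10·4 + 8·3 + 7·4 + 6·4 + 11·4 = 160
  Eve: 12·3 + 10·1 + 8·4 + 7·0 + 6·5 + 11·5 = 163
  Carol: 12·5 + 10·2 + 8·5 + 7·1 + 6·0 + 11·0 = 127
  Frank: 12·2 + 10·0 + 8·0 + 7·5 + 6·3 + 11·1 = 88
  Alice: 12·1 + 10·3 + 8·1 + 7·2 + 6·2 + 11·2 = 98
Grace has the highest total.

Grace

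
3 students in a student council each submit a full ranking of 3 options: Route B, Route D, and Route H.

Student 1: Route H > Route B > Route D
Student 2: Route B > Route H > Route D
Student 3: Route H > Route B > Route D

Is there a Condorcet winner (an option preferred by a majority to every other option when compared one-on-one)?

Yes

Head-to-head results (3 voters total):
Route B vs Route D: Route B wins 3–0.
Route B vs Route H: Route H wins 2–1.
Route D vs Route H: Route H wins 3–0.
Route H beats each rival — Route B (2–1), Route D (3–0) — so Route H is the Condorcet winner.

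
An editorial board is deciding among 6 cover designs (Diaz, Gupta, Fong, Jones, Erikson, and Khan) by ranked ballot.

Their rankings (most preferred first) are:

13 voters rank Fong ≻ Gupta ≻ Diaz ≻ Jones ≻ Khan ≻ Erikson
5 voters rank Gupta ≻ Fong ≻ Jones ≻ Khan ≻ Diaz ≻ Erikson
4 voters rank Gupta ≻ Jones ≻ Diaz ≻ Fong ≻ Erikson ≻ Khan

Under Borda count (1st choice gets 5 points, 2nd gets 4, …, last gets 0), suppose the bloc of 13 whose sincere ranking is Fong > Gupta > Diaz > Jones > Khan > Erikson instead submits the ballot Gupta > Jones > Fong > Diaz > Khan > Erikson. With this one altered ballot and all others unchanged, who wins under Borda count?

Gupta

Borda totals with the altered ballot: Diaz 43, Gupta 110, Fong 67, Jones 83, Erikson 4, Khan 23.
The winner is unchanged: still Gupta.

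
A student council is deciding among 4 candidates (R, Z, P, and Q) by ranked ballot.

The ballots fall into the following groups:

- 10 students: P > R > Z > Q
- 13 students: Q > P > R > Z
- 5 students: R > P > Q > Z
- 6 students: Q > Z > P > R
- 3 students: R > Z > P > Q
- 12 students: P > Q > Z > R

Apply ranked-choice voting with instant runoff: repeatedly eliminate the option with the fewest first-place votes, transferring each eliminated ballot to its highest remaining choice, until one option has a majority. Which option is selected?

P

Round 1: P 22, Q 19, R 8, Z 0. Z has the fewest and is eliminated.
Round 2: P 22, Q 19, R 8. R has the fewest and is eliminated.
Round 3: P 30, Q 19. P has a majority.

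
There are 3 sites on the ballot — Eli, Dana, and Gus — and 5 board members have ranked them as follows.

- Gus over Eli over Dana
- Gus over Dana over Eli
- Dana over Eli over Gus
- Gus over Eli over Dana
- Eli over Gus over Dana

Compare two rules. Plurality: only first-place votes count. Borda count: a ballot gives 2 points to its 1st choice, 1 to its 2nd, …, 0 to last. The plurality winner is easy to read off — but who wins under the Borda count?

Plurality first-place counts: Eli 1, Dana 1, Gus 3 → Gus.
Borda totals: Eli 5, Dana 3, Gus 7 → Gus.

Gus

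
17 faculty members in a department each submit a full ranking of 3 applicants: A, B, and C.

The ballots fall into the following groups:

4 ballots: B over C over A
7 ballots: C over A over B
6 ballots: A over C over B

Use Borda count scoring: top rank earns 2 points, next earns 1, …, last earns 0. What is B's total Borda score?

8

Borda scores:
  A: 4·0 + 7·1 + 6·2 = 19
  B: 4·2 + 7·0 + 6·0 = 8
  C: 4·1 + 7·2 + 6·1 = 24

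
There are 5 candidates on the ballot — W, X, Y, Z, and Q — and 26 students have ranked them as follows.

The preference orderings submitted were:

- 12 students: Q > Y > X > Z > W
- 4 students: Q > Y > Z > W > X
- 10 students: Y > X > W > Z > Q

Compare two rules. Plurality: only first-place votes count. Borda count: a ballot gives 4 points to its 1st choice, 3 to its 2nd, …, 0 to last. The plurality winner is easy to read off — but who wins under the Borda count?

Y

Plurality first-place counts: W 0, X 0, Y 10, Z 0, Q 16 → Q.
Borda totals: W 24, X 54, Y 88, Z 30, Q 64 → Y.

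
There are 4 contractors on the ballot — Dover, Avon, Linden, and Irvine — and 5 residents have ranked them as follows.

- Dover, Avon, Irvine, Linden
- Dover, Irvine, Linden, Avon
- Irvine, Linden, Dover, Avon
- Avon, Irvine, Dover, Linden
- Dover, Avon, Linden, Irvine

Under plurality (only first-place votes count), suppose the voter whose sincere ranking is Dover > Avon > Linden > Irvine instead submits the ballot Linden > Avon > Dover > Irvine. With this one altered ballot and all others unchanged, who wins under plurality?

First-place totals with the altered ballot: Dover 2, Avon 1, Linden 1, Irvine 1.
The winner is unchanged: still Dover.

Dover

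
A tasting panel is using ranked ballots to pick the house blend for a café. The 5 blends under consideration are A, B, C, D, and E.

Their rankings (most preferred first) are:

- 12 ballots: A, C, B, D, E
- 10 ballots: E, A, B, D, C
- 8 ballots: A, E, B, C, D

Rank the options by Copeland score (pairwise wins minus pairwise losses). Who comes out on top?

Pairwise results:
  A vs B: A wins 30–0.
  A vs C: A wins 30–0.
  A vs D: A wins 30–0.
  A vs E: A wins 20–10.
  B vs C: B wins 18–12.
  B vs D: B wins 30–0.
  B vs E: E wins 18–12.
  C vs D: C wins 20–10.
  C vs E: E wins 18–12.
  D vs E: E wins 18–12.
Copeland scores (wins − losses):
  A: 4 − 0 = 4
  B: 2 − 2 = 0
  C: 1 − 3 = -2
  D: 0 − 4 = -4
  E: 3 − 1 = 2
A has the best Copeland score.

A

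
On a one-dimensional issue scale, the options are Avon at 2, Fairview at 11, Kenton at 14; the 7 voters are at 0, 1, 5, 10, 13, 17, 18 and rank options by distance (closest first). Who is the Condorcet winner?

Fairview

With single-peaked preferences on a line, the Condorcet winner is the candidate closest to the median voter.
The median voter (position 10) is closest to Fairview at 11.
Check: Fairview vs Avon — voters closer to Fairview: 4 of 7.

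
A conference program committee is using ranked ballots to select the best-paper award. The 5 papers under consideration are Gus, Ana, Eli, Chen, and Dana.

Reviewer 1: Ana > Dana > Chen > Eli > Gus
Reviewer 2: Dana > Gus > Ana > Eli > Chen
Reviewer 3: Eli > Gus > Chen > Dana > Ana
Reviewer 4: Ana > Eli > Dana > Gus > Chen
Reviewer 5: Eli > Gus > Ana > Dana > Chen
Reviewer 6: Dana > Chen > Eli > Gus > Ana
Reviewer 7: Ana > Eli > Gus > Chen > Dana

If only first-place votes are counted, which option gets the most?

First-place vote totals:
  Gus: 0
  Ana: 3
  Eli: 2
  Chen: 0
  Dana: 2
Ana has the most first-place votes.

Ana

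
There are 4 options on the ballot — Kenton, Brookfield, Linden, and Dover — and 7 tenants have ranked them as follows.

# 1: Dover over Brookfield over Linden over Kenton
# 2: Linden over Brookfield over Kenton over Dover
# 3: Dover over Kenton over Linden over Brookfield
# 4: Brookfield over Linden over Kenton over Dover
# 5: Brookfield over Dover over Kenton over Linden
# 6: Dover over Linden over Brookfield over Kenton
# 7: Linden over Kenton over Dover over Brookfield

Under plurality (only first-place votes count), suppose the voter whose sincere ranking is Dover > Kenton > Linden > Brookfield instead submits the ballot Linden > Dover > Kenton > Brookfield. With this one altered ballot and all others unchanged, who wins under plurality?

First-place totals with the altered ballot: Kenton 0, Brookfield 2, Linden 3, Dover 2.
The switch changes the winner from Dover to Linden.

Linden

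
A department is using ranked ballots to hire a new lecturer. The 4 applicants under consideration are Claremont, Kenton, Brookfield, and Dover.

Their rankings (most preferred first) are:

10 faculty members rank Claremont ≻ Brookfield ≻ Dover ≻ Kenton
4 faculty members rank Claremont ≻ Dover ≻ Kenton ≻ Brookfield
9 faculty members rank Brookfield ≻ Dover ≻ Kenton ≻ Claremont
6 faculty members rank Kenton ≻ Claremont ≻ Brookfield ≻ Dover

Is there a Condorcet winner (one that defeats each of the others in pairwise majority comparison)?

No

Head-to-head results (29 voters total):
Claremont vs Kenton: Kenton wins 15–14.
Claremont vs Brookfield: Claremont wins 20–9.
Claremont vs Dover: Claremont wins 20–9.
Kenton vs Brookfield: Brookfield wins 19–10.
Kenton vs Dover: Dover wins 23–6.
Brookfield vs Dover: Brookfield wins 25–4.
No candidate beats all others: Claremont beats Brookfield beats Kenton beats Claremont, a majority cycle.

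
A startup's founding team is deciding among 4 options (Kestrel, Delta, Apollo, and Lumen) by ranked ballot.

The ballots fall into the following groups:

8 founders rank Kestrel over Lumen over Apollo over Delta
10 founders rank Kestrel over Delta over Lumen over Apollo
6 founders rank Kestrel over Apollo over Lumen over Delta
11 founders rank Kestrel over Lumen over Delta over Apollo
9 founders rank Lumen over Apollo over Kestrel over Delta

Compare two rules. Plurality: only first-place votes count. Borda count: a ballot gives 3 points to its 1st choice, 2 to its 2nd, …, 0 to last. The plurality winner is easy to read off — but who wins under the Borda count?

Kestrel

Plurality first-place counts: Kestrel 35, Delta 0, Apollo 0, Lumen 9 → Kestrel.
Borda totals: Kestrel 114, Delta 31, Apollo 38, Lumen 81 → Kestrel.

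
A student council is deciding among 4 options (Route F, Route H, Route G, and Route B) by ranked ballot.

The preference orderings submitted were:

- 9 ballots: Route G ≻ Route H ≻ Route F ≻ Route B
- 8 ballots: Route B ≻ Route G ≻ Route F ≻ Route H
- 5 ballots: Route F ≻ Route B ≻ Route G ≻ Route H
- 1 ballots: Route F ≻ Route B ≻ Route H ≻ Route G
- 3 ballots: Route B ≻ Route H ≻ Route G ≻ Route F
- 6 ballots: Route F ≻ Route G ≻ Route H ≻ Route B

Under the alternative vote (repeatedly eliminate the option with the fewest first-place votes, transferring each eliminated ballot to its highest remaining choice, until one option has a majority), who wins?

Route F

Round 1: Route F 12, Route B 11, Route G 9, Route H 0. Route H has the fewest and is eliminated.
Round 2: Route F 12, Route B 11, Route G 9. Route G has the fewest and is eliminated.
Round 3: Route F 21, Route B 11. Route F has a majority.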